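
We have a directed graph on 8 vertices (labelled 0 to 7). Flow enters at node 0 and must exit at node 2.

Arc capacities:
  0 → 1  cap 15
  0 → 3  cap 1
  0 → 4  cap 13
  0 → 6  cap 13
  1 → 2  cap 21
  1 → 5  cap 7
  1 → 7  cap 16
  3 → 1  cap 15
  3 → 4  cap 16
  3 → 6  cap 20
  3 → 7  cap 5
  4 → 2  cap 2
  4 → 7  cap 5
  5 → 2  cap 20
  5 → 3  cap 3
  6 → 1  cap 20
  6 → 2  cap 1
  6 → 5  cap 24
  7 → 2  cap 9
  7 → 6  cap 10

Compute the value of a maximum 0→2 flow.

augment #1: 0→1→2 bottleneck 15, total now 15
augment #2: 0→4→2 bottleneck 2, total now 17
augment #3: 0→6→2 bottleneck 1, total now 18
augment #4: 0→3→1→2 bottleneck 1, total now 19
augment #5: 0→4→7→2 bottleneck 5, total now 24
augment #6: 0→6→1→2 bottleneck 5, total now 29
augment #7: 0→6→5→2 bottleneck 7, total now 36

Maximum flow value: 36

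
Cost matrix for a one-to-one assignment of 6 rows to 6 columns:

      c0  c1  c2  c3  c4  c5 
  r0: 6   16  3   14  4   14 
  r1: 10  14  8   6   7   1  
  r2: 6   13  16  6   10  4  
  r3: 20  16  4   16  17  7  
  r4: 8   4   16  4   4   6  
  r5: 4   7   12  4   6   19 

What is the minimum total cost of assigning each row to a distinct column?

Minimum assignment cost: 23

one of 2 optimal assignments: row0→col4 (cost 4), row1→col5 (cost 1), row2→col0 (cost 6), row3→col2 (cost 4), row4→col1 (cost 4), row5→col3 (cost 4)
total = 4 + 1 + 6 + 4 + 4 + 4 = 23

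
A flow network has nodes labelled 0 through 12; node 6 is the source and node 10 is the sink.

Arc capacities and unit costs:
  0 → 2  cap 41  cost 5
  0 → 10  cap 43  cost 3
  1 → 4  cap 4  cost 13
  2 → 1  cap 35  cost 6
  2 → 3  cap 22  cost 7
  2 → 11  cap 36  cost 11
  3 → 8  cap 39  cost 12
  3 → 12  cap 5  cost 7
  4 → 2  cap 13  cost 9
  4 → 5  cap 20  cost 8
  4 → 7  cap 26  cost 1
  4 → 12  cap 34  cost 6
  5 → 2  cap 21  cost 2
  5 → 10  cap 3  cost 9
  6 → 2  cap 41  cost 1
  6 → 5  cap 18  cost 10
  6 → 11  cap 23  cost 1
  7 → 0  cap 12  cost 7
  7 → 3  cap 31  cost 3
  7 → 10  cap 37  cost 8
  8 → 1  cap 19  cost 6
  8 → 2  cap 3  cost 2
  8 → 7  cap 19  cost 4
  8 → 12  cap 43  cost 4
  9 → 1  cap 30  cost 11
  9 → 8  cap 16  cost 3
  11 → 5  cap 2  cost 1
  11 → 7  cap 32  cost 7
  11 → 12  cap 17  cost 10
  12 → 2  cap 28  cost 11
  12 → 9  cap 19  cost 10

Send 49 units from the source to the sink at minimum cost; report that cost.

shortest-cost path #1: 6→11→5→10 push 2 @ unit cost 11 (adds 22)
shortest-cost path #2: 6→11→7→10 push 21 @ unit cost 16 (adds 336)
shortest-cost path #3: 6→5→10 push 1 @ unit cost 19 (adds 19)
shortest-cost path #4: 6→5→11→7→10 push 2 @ unit cost 24 (adds 48)
shortest-cost path #5: 6→2→11→7→10 push 9 @ unit cost 27 (adds 243)
shortest-cost path #6: 6→2→1→4→7→10 push 4 @ unit cost 29 (adds 116)
shortest-cost path #7: 6→2→3→8→7→10 push 1 @ unit cost 32 (adds 32)
shortest-cost path #8: 6→2→3→8→7→0→10 push 9 @ unit cost 34 (adds 306)
total cost = 1122

Minimum cost for 49 units: 1122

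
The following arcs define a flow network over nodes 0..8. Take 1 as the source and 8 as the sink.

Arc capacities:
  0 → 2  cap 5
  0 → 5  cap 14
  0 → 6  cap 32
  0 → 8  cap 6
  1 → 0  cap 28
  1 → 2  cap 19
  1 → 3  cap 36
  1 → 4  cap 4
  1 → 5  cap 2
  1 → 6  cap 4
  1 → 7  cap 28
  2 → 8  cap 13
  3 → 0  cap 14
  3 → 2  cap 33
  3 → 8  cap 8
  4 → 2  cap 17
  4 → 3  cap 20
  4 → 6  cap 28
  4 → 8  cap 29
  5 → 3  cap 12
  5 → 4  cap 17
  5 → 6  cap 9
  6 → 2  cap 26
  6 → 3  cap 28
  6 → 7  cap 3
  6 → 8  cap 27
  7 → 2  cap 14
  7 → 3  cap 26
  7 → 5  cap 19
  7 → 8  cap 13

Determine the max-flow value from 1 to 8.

Maximum flow value: 88

augment #1: 1→0→8 bottleneck 6, total now 6
augment #2: 1→2→8 bottleneck 13, total now 19
augment #3: 1→3→8 bottleneck 8, total now 27
augment #4: 1→4→8 bottleneck 4, total now 31
augment #5: 1→6→8 bottleneck 4, total now 35
augment #6: 1→7→8 bottleneck 13, total now 48
augment #7: 1→0→6→8 bottleneck 22, total now 70
augment #8: 1→5→4→8 bottleneck 2, total now 72
augment #9: 1→3→0→6→8 bottleneck 1, total now 73
augment #10: 1→7→5→4→8 bottleneck 15, total now 88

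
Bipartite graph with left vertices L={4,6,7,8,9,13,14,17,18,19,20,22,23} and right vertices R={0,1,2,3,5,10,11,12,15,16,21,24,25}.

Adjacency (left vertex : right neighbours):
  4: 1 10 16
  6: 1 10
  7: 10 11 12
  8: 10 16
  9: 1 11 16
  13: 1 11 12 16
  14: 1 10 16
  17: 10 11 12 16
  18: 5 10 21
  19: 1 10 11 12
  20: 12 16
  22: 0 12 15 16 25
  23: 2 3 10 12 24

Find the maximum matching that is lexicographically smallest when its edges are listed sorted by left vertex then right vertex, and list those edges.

Lex-smallest maximum matching: {(4,1), (6,10), (7,11), (8,16), (13,12), (18,5), (22,0), (23,2)}

|M| = 8 (so the lex-smallest maximum matching has 8 edges)
process left vertices in ascending order; for each, take the smallest-labelled available neighbour that still permits 8 edges overall, or leave it unmatched if none does
lex-smallest matching: {4-1, 6-10, 7-11, 8-16, 13-12, 18-5, 22-0, 23-2}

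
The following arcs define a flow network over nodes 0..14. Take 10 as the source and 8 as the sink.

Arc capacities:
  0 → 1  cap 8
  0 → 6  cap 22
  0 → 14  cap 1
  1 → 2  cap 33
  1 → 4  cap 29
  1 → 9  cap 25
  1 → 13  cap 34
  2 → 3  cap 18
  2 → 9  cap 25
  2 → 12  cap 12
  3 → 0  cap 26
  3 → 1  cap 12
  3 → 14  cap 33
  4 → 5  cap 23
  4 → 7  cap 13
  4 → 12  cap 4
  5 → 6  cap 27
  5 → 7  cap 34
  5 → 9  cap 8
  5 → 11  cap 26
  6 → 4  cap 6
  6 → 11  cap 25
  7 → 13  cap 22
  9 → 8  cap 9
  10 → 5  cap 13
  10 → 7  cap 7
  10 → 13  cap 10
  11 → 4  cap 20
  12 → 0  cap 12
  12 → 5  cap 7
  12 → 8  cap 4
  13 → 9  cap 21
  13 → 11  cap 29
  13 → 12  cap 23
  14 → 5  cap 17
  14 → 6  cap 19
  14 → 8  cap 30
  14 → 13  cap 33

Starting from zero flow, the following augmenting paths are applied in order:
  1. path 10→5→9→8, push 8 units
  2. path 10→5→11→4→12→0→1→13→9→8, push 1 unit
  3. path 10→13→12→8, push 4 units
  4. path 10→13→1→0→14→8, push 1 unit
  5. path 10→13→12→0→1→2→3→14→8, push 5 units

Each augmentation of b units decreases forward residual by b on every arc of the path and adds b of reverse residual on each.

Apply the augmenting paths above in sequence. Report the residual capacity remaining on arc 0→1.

after path 1 (10→5→9→8, push 8): res(0,1)=8
after path 2 (10→5→11→4→12→0→1→13→9→8, push 1): res(0,1)=7
after path 3 (10→13→12→8, push 4): res(0,1)=7
after path 4 (10→13→1→0→14→8, push 1): res(0,1)=8
after path 5 (10→13→12→0→1→2→3→14→8, push 5): res(0,1)=3

Residual capacity of (0,1): 3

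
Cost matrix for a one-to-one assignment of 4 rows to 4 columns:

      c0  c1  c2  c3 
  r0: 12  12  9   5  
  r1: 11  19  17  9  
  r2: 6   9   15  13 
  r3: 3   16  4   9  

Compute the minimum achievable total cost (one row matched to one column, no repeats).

optimal assignment: row0→col3 (cost 5), row1→col0 (cost 11), row2→col1 (cost 9), row3→col2 (cost 4)
total = 5 + 11 + 9 + 4 = 29

Minimum assignment cost: 29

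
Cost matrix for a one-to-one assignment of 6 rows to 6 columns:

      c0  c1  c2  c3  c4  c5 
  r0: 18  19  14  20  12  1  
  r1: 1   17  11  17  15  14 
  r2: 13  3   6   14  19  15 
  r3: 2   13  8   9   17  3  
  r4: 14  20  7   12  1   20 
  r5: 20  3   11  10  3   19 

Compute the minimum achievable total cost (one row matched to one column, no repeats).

Minimum assignment cost: 21

optimal assignment: row0→col5 (cost 1), row1→col0 (cost 1), row2→col2 (cost 6), row3→col3 (cost 9), row4→col4 (cost 1), row5→col1 (cost 3)
total = 1 + 1 + 6 + 9 + 1 + 3 = 21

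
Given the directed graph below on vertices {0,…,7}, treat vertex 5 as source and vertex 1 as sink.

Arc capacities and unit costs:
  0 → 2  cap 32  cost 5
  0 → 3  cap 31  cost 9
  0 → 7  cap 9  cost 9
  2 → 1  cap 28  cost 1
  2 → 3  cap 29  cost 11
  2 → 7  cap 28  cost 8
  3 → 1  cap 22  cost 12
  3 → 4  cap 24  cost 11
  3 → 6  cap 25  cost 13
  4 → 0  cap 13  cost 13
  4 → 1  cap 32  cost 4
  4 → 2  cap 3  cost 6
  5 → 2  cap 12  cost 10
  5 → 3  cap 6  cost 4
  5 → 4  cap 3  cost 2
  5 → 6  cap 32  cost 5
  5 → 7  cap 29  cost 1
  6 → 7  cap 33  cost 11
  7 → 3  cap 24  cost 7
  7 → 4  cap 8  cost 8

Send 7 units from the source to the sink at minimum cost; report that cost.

Minimum cost for 7 units: 62

shortest-cost path #1: 5→4→1 push 3 @ unit cost 6 (adds 18)
shortest-cost path #2: 5→2→1 push 4 @ unit cost 11 (adds 44)
total cost = 62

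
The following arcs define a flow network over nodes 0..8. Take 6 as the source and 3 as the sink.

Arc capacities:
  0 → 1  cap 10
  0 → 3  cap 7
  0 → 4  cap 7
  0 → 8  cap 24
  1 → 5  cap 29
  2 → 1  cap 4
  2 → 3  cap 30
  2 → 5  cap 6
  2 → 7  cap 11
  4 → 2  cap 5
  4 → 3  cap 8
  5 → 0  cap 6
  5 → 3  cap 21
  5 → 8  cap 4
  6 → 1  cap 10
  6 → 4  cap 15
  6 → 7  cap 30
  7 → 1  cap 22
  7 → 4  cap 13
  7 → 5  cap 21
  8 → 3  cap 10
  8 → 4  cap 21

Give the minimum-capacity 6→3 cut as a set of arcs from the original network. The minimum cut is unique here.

augment #1: 6→4→3 push 8
augment #2: 6→1→5→3 push 10
augment #3: 6→4→2→3 push 5
augment #4: 6→7→5→3 push 11
augment #5: 6→7→5→0→3 push 6
augment #6: 6→7→5→8→3 push 4
max flow = 44; residual-reachable set from 6 gives S-side
cut edges (S→T): {(4,2), (4,3), (5,0), (5,3), (5,8)} total cap 44

Min-cut arcs: {(4,2), (4,3), (5,0), (5,3), (5,8)} (total capacity 44)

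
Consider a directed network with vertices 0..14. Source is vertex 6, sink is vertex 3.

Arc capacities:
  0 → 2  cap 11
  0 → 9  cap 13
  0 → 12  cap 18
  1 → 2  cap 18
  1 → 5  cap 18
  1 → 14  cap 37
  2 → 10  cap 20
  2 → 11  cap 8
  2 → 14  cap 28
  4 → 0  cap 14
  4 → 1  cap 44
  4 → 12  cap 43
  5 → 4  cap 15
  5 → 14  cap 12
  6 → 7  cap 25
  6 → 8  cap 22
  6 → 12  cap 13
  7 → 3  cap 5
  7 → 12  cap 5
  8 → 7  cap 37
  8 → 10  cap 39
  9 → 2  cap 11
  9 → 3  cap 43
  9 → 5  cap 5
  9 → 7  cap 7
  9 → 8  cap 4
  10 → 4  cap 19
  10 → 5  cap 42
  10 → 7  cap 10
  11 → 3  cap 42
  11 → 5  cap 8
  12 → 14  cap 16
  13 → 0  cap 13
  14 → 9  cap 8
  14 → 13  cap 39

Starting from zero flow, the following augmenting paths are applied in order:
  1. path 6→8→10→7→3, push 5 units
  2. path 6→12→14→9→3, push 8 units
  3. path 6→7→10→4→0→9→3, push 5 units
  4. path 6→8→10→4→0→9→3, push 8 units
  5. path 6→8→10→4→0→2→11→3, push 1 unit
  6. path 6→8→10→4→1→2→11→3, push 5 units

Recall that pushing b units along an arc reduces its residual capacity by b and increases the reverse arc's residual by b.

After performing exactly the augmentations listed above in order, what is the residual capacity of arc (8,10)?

after path 1 (6→8→10→7→3, push 5): res(8,10)=34
after path 2 (6→12→14→9→3, push 8): res(8,10)=34
after path 3 (6→7→10→4→0→9→3, push 5): res(8,10)=34
after path 4 (6→8→10→4→0→9→3, push 8): res(8,10)=26
after path 5 (6→8→10→4→0→2→11→3, push 1): res(8,10)=25
after path 6 (6→8→10→4→1→2→11→3, push 5): res(8,10)=20

Residual capacity of (8,10): 20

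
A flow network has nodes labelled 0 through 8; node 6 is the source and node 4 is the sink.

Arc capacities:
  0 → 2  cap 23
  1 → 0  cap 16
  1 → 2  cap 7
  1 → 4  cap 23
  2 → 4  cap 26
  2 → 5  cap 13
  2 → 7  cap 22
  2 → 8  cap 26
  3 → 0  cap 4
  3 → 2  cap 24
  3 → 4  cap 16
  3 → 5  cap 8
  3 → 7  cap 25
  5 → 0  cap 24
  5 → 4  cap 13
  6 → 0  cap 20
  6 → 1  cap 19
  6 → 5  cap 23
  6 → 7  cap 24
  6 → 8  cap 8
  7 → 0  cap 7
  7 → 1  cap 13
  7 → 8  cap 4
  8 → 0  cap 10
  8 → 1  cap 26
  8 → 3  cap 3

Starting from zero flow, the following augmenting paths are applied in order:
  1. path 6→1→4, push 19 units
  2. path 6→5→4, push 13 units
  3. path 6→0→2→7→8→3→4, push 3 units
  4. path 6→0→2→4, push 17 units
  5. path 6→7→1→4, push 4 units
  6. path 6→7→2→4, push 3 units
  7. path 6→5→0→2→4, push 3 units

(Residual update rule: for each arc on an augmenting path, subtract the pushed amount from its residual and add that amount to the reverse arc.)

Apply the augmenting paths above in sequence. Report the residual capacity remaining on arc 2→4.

after path 1 (6→1→4, push 19): res(2,4)=26
after path 2 (6→5→4, push 13): res(2,4)=26
after path 3 (6→0→2→7→8→3→4, push 3): res(2,4)=26
after path 4 (6→0→2→4, push 17): res(2,4)=9
after path 5 (6→7→1→4, push 4): res(2,4)=9
after path 6 (6→7→2→4, push 3): res(2,4)=6
after path 7 (6→5→0→2→4, push 3): res(2,4)=3

Residual capacity of (2,4): 3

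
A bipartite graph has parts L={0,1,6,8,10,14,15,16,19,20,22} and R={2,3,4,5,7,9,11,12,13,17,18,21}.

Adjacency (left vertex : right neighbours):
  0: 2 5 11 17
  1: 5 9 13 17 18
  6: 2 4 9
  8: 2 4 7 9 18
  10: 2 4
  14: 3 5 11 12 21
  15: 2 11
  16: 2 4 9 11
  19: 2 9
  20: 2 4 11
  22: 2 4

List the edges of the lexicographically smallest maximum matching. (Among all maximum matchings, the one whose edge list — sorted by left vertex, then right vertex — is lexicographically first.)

|M| = 8 (so the lex-smallest maximum matching has 8 edges)
process left vertices in ascending order; for each, take the smallest-labelled available neighbour that still permits 8 edges overall, or leave it unmatched if none does
lex-smallest matching: {0-5, 1-13, 6-2, 8-7, 10-4, 14-3, 15-11, 16-9}

Lex-smallest maximum matching: {(0,5), (1,13), (6,2), (8,7), (10,4), (14,3), (15,11), (16,9)}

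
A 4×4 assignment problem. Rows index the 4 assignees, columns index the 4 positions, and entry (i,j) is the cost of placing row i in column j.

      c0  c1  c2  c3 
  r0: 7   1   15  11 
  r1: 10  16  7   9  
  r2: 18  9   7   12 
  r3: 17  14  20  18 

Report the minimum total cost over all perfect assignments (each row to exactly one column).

optimal assignment: row0→col1 (cost 1), row1→col3 (cost 9), row2→col2 (cost 7), row3→col0 (cost 17)
total = 1 + 9 + 7 + 17 = 34

Minimum assignment cost: 34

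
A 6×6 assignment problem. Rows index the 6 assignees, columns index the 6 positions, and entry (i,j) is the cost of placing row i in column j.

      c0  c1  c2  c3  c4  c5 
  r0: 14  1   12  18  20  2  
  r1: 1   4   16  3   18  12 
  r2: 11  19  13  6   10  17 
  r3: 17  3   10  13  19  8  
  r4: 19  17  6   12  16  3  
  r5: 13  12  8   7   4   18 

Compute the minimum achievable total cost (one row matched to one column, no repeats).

Minimum assignment cost: 22

optimal assignment: row0→col5 (cost 2), row1→col0 (cost 1), row2→col3 (cost 6), row3→col1 (cost 3), row4→col2 (cost 6), row5→col4 (cost 4)
total = 2 + 1 + 6 + 3 + 6 + 4 = 22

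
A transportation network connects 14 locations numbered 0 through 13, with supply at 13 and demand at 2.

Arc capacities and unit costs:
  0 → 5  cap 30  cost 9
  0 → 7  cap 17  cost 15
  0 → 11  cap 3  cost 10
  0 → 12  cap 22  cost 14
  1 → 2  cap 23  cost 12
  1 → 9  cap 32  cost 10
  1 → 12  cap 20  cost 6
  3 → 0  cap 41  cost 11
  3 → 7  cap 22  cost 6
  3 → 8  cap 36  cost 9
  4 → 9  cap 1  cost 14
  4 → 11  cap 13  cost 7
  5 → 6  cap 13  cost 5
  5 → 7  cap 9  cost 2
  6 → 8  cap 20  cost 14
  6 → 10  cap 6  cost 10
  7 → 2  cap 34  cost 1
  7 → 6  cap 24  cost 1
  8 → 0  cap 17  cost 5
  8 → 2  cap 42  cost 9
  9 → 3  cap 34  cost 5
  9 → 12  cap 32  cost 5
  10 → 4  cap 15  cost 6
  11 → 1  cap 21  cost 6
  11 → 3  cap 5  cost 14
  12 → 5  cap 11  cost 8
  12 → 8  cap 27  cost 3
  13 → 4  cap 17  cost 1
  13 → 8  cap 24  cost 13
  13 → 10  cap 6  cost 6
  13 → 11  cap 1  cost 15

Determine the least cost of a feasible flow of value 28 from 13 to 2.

shortest-cost path #1: 13→8→2 push 24 @ unit cost 22 (adds 528)
shortest-cost path #2: 13→4→11→1→2 push 4 @ unit cost 26 (adds 104)
total cost = 632

Minimum cost for 28 units: 632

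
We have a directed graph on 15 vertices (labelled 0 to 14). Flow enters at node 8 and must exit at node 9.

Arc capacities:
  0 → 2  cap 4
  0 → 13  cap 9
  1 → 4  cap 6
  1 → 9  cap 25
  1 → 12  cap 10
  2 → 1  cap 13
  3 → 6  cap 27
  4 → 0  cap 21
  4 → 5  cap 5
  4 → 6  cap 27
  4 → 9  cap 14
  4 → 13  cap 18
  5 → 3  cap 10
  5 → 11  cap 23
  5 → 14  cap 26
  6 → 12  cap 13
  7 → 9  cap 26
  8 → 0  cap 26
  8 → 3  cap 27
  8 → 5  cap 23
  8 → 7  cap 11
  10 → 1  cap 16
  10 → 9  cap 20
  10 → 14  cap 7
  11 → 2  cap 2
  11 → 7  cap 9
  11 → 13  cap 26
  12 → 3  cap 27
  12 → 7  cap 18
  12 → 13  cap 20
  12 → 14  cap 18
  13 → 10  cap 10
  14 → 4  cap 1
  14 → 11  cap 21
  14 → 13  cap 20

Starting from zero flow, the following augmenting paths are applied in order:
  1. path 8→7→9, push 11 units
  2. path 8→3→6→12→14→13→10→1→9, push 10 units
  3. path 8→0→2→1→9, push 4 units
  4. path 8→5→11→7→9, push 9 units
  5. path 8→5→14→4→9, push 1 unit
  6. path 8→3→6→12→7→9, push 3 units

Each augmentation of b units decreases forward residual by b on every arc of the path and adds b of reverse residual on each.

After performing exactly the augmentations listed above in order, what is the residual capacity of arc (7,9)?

after path 1 (8→7→9, push 11): res(7,9)=15
after path 2 (8→3→6→12→14→13→10→1→9, push 10): res(7,9)=15
after path 3 (8→0→2→1→9, push 4): res(7,9)=15
after path 4 (8→5→11→7→9, push 9): res(7,9)=6
after path 5 (8→5→14→4→9, push 1): res(7,9)=6
after path 6 (8→3→6→12→7→9, push 3): res(7,9)=3

Residual capacity of (7,9): 3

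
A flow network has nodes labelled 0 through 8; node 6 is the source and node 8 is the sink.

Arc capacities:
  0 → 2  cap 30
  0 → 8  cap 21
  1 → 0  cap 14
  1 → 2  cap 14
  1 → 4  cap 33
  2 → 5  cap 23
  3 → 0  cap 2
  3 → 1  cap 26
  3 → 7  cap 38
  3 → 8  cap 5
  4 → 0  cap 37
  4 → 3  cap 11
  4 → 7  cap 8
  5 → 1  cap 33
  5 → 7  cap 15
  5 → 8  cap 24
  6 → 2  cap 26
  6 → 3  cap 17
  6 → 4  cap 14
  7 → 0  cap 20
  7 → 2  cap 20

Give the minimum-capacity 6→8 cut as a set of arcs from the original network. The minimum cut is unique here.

augment #1: 6→3→8 push 5
augment #2: 6→2→5→8 push 23
augment #3: 6→3→0→8 push 2
augment #4: 6→4→0→8 push 14
augment #5: 6→3→1→0→8 push 5
max flow = 49; residual-reachable set from 6 gives S-side
cut edges (S→T): {(0,8), (2,5), (3,8)} total cap 49

Min-cut arcs: {(0,8), (2,5), (3,8)} (total capacity 49)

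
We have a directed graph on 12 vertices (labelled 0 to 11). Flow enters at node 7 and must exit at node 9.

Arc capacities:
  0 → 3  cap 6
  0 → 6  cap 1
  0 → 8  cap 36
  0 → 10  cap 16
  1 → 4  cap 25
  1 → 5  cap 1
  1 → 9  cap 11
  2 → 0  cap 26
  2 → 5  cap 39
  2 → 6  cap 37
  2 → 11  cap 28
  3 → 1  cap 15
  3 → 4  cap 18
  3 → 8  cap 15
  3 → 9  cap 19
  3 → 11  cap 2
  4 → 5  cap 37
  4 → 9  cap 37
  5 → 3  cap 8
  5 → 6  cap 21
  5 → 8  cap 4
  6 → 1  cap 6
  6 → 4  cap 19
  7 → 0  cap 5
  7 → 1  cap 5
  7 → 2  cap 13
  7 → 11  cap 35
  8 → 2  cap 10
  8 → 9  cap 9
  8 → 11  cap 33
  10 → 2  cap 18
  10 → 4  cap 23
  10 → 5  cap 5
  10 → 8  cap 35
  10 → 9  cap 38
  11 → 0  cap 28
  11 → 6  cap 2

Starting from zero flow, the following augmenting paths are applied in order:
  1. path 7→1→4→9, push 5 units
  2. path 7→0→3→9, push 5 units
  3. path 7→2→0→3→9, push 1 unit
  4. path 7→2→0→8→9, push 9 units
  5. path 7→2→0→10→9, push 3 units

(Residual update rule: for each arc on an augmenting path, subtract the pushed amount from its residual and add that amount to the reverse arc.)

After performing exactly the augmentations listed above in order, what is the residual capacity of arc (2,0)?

after path 1 (7→1→4→9, push 5): res(2,0)=26
after path 2 (7→0→3→9, push 5): res(2,0)=26
after path 3 (7→2→0→3→9, push 1): res(2,0)=25
after path 4 (7→2→0→8→9, push 9): res(2,0)=16
after path 5 (7→2→0→10→9, push 3): res(2,0)=13

Residual capacity of (2,0): 13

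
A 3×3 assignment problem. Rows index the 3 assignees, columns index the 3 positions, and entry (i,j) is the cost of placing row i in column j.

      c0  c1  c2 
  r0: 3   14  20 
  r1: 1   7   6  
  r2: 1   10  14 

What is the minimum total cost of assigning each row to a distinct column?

optimal assignment: row0→col0 (cost 3), row1→col2 (cost 6), row2→col1 (cost 10)
total = 3 + 6 + 10 = 19

Minimum assignment cost: 19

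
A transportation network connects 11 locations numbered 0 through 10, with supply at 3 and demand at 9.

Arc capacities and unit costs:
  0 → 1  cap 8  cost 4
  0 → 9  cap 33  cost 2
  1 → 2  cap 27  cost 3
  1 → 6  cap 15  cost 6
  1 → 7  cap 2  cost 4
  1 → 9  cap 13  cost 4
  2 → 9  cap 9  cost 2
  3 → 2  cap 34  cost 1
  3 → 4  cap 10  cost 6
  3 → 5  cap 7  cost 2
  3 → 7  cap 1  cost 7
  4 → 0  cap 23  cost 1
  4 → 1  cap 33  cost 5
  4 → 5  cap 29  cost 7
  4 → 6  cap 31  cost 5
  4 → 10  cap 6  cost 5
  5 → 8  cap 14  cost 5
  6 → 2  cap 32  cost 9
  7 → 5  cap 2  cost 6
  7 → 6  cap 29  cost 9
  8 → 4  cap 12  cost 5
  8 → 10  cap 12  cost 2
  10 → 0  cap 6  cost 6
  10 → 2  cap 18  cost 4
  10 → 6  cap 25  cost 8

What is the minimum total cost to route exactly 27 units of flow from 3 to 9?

Minimum cost for 27 units: 248

shortest-cost path #1: 3→2→9 push 9 @ unit cost 3 (adds 27)
shortest-cost path #2: 3→4→0→9 push 10 @ unit cost 9 (adds 90)
shortest-cost path #3: 3→5→8→4→0→9 push 7 @ unit cost 15 (adds 105)
shortest-cost path #4: 3→7→5→8→4→0→9 push 1 @ unit cost 26 (adds 26)
total cost = 248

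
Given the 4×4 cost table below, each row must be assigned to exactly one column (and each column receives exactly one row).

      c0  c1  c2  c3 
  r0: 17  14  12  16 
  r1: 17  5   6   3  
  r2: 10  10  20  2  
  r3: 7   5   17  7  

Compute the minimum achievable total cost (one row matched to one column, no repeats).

Minimum assignment cost: 26

optimal assignment: row0→col2 (cost 12), row1→col1 (cost 5), row2→col3 (cost 2), row3→col0 (cost 7)
total = 12 + 5 + 2 + 7 = 26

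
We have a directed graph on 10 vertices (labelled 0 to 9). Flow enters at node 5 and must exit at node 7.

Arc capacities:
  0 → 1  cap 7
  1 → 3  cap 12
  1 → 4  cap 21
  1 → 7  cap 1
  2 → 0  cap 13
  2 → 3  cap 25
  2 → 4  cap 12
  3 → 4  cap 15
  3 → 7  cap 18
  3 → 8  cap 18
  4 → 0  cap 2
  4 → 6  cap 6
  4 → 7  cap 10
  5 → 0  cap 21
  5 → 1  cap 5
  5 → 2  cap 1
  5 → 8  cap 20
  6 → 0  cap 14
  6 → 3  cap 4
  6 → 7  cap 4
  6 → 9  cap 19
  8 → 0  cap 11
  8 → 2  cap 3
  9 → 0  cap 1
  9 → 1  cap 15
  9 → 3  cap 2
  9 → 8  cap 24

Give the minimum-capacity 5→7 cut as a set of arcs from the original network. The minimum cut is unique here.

augment #1: 5→1→7 push 1
augment #2: 5→1→3→7 push 4
augment #3: 5→2→3→7 push 1
augment #4: 5→0→1→3→7 push 7
augment #5: 5→8→2→3→7 push 3
max flow = 16; residual-reachable set from 5 gives S-side
cut edges (S→T): {(0,1), (5,1), (5,2), (8,2)} total cap 16

Min-cut arcs: {(0,1), (5,1), (5,2), (8,2)} (total capacity 16)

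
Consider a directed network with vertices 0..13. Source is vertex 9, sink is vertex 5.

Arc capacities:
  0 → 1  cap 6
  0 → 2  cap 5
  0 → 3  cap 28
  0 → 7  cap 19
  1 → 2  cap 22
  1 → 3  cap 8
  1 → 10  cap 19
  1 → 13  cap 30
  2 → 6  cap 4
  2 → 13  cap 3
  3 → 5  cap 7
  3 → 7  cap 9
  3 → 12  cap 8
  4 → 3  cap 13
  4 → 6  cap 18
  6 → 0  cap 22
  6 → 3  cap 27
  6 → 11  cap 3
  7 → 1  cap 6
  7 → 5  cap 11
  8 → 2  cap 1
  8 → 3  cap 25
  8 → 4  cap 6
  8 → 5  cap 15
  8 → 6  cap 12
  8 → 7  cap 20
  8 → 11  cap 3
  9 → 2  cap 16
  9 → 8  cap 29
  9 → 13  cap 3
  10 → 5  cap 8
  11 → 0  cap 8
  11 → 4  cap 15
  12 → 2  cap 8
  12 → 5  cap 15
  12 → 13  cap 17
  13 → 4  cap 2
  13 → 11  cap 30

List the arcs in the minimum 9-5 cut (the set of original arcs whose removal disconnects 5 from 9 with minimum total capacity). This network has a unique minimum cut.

Min-cut arcs: {(2,6), (2,13), (9,8), (9,13)} (total capacity 39)

augment #1: 9→8→5 push 15
augment #2: 9→8→3→5 push 7
augment #3: 9→8→7→5 push 7
augment #4: 9→2→6→0→7→5 push 4
augment #5: 9→13→4→3→12→5 push 2
augment #6: 9→13→11→0→1→10→5 push 1
augment #7: 9→2→13→11→0→1→10→5 push 3
max flow = 39; residual-reachable set from 9 gives S-side
cut edges (S→T): {(2,6), (2,13), (9,8), (9,13)} total cap 39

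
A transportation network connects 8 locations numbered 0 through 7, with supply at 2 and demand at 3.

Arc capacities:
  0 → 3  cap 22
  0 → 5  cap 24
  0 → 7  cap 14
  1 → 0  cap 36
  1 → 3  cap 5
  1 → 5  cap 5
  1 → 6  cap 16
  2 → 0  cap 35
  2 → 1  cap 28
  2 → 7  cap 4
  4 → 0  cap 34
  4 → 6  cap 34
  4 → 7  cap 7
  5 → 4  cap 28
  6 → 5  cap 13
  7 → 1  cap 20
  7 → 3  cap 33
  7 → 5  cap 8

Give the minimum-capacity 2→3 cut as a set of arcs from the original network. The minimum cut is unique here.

Min-cut arcs: {(0,3), (0,7), (1,3), (2,7), (4,7)} (total capacity 52)

augment #1: 2→0→3 push 22
augment #2: 2→1→3 push 5
augment #3: 2→7→3 push 4
augment #4: 2→0→7→3 push 13
augment #5: 2→1→0→7→3 push 1
augment #6: 2→1→5→4→7→3 push 5
augment #7: 2→1→0→5→4→7→3 push 2
max flow = 52; residual-reachable set from 2 gives S-side
cut edges (S→T): {(0,3), (0,7), (1,3), (2,7), (4,7)} total cap 52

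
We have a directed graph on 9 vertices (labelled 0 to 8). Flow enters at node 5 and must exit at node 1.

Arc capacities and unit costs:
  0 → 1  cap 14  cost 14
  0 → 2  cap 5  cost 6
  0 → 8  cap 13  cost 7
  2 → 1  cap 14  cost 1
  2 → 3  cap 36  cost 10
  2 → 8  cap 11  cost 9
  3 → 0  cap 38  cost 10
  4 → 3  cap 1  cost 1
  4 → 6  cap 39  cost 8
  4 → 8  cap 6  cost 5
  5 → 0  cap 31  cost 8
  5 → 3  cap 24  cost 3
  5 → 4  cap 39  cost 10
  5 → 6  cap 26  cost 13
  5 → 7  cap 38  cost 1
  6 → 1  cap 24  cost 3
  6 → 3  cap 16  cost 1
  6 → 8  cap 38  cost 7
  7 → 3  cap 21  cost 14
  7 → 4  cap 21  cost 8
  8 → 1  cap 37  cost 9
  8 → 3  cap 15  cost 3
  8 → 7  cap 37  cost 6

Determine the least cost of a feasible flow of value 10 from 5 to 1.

shortest-cost path #1: 5→0→2→1 push 5 @ unit cost 15 (adds 75)
shortest-cost path #2: 5→6→1 push 5 @ unit cost 16 (adds 80)
total cost = 155

Minimum cost for 10 units: 155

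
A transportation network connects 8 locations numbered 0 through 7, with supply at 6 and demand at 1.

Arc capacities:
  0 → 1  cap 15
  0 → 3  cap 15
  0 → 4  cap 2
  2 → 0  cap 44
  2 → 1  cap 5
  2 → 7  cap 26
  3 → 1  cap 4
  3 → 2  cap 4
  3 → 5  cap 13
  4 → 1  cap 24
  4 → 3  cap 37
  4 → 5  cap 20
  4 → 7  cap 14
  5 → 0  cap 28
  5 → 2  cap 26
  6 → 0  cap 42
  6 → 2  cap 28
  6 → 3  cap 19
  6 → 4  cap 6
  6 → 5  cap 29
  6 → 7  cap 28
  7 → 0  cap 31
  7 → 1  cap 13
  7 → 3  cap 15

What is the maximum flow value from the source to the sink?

augment #1: 6→0→1 bottleneck 15, total now 15
augment #2: 6→2→1 bottleneck 5, total now 20
augment #3: 6→3→1 bottleneck 4, total now 24
augment #4: 6→4→1 bottleneck 6, total now 30
augment #5: 6→7→1 bottleneck 13, total now 43
augment #6: 6→0→4→1 bottleneck 2, total now 45

Maximum flow value: 45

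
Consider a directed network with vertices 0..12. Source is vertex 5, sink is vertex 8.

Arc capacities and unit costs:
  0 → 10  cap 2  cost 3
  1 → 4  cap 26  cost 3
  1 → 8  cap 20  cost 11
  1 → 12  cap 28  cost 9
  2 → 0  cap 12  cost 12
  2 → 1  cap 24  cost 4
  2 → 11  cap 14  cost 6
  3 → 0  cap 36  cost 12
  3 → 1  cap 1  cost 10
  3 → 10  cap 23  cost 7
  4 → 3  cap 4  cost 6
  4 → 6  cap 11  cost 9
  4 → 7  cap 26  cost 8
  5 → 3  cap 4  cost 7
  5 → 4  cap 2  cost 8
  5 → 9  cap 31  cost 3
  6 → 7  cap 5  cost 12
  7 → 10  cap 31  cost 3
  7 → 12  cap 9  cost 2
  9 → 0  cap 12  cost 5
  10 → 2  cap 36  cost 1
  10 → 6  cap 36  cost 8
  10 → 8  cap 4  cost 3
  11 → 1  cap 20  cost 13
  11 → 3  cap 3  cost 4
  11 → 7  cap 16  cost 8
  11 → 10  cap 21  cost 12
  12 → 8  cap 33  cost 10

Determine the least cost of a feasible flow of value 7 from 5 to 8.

Minimum cost for 7 units: 146

shortest-cost path #1: 5→9→0→10→8 push 2 @ unit cost 14 (adds 28)
shortest-cost path #2: 5→3→10→8 push 2 @ unit cost 17 (adds 34)
shortest-cost path #3: 5→4→7→12→8 push 2 @ unit cost 28 (adds 56)
shortest-cost path #4: 5→3→1→8 push 1 @ unit cost 28 (adds 28)
total cost = 146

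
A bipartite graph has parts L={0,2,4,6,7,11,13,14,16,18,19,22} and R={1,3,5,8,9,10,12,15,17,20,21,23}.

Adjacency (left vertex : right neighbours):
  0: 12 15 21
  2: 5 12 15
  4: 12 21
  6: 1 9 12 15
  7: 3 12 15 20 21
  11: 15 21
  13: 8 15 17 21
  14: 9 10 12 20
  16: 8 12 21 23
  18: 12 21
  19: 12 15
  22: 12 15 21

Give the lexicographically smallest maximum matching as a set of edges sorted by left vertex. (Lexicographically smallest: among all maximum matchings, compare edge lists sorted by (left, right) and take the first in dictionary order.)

|M| = 9 (so the lex-smallest maximum matching has 9 edges)
process left vertices in ascending order; for each, take the smallest-labelled available neighbour that still permits 9 edges overall, or leave it unmatched if none does
lex-smallest matching: {0-12, 2-5, 4-21, 6-1, 7-3, 11-15, 13-8, 14-9, 16-23}

Lex-smallest maximum matching: {(0,12), (2,5), (4,21), (6,1), (7,3), (11,15), (13,8), (14,9), (16,23)}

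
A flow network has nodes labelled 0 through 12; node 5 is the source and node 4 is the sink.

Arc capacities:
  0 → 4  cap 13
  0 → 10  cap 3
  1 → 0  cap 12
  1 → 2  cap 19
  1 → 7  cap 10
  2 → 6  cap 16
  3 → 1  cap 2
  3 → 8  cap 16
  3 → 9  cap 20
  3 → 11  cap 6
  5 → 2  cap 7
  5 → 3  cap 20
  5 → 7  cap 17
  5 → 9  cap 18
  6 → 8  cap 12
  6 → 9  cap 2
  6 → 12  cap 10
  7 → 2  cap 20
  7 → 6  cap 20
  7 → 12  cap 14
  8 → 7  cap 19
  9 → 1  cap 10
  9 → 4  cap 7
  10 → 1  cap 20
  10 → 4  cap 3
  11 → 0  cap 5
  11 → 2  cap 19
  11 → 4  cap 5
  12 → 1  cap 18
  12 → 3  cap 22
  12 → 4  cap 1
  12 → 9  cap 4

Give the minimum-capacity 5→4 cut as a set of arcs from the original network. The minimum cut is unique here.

Min-cut arcs: {(1,0), (3,11), (9,4), (12,4)} (total capacity 26)

augment #1: 5→9→4 push 7
augment #2: 5→3→11→4 push 5
augment #3: 5→7→12→4 push 1
augment #4: 5→3→1→0→4 push 2
augment #5: 5→3→11→0→4 push 1
augment #6: 5→9→1→0→4 push 10
max flow = 26; residual-reachable set from 5 gives S-side
cut edges (S→T): {(1,0), (3,11), (9,4), (12,4)} total cap 26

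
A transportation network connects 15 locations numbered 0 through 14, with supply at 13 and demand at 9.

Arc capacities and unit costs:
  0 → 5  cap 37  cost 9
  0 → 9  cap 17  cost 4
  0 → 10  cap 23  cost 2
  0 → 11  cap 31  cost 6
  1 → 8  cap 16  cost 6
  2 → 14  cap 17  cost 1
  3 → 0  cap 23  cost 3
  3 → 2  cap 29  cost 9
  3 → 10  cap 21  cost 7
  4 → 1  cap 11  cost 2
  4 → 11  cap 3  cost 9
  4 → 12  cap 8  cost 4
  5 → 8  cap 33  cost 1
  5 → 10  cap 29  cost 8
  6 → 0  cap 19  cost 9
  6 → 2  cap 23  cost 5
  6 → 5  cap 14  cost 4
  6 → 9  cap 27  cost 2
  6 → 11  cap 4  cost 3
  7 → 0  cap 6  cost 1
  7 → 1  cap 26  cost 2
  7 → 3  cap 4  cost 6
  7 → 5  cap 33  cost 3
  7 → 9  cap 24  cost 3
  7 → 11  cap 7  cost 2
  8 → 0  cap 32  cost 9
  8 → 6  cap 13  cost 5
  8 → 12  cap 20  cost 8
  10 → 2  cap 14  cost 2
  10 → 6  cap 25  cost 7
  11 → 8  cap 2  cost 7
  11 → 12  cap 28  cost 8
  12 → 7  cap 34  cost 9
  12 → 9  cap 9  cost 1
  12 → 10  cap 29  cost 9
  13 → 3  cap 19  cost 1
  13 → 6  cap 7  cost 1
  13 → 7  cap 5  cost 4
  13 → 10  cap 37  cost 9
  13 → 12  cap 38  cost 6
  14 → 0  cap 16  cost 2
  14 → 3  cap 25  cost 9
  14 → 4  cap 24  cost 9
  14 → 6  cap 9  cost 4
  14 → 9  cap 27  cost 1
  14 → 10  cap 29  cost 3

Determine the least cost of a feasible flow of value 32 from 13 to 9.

Minimum cost for 32 units: 207

shortest-cost path #1: 13→6→9 push 7 @ unit cost 3 (adds 21)
shortest-cost path #2: 13→7→9 push 5 @ unit cost 7 (adds 35)
shortest-cost path #3: 13→12→9 push 9 @ unit cost 7 (adds 63)
shortest-cost path #4: 13→3→0→9 push 11 @ unit cost 8 (adds 88)
total cost = 207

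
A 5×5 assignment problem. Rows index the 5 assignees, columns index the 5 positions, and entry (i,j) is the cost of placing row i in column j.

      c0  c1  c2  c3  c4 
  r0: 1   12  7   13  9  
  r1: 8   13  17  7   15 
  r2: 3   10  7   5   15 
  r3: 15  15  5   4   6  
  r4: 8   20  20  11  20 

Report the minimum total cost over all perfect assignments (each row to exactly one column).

Minimum assignment cost: 38

one of 2 optimal assignments: row0→col0 (cost 1), row1→col1 (cost 13), row2→col2 (cost 7), row3→col4 (cost 6), row4→col3 (cost 11)
total = 1 + 13 + 7 + 6 + 11 = 38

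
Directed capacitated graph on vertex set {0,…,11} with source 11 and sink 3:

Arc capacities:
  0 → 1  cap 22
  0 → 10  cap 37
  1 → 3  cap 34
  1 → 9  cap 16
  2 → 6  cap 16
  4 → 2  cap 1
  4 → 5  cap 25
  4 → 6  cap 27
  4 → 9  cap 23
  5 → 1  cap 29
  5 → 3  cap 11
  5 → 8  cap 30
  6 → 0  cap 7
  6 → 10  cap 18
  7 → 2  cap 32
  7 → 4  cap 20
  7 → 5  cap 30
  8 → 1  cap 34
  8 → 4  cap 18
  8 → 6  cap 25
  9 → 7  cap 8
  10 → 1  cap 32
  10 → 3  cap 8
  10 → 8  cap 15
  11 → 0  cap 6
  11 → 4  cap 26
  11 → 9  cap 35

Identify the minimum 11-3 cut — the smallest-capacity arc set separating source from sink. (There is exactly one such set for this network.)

augment #1: 11→0→1→3 push 6
augment #2: 11→4→5→3 push 11
augment #3: 11→4→5→1→3 push 14
augment #4: 11→4→6→10→3 push 1
augment #5: 11→9→7→5→1→3 push 8
max flow = 40; residual-reachable set from 11 gives S-side
cut edges (S→T): {(9,7), (11,0), (11,4)} total cap 40

Min-cut arcs: {(9,7), (11,0), (11,4)} (total capacity 40)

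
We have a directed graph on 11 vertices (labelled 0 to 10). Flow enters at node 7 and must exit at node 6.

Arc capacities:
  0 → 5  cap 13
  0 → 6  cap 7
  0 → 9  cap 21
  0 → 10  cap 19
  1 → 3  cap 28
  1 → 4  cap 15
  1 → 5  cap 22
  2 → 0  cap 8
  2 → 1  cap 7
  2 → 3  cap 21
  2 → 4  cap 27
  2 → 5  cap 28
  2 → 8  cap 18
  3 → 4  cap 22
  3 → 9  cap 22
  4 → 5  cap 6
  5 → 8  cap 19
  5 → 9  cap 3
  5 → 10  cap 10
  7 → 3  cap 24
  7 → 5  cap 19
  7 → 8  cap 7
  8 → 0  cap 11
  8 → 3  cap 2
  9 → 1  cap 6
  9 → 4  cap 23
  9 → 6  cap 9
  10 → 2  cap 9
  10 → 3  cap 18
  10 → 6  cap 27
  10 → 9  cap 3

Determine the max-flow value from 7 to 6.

augment #1: 7→3→9→6 bottleneck 9, total now 9
augment #2: 7→5→10→6 bottleneck 10, total now 19
augment #3: 7→8→0→6 bottleneck 7, total now 26
augment #4: 7→5→8→0→10→6 bottleneck 4, total now 30

Maximum flow value: 30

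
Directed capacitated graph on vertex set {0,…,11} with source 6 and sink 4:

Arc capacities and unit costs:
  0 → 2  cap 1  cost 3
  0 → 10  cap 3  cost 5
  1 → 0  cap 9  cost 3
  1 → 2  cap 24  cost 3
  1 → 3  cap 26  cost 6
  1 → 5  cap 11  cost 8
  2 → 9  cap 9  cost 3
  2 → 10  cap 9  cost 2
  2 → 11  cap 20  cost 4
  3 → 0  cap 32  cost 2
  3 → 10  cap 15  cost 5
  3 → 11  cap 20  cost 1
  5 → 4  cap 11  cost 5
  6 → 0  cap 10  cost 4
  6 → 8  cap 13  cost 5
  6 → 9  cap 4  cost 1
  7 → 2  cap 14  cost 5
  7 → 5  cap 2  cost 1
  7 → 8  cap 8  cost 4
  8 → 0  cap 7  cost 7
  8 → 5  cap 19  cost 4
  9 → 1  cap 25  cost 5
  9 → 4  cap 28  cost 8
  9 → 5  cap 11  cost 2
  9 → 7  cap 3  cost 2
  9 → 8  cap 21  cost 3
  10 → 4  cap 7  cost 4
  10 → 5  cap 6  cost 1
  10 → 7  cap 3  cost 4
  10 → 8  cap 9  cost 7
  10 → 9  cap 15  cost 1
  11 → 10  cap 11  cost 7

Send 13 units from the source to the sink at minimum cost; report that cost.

shortest-cost path #1: 6→9→5→4 push 4 @ unit cost 8 (adds 32)
shortest-cost path #2: 6→0→10→4 push 3 @ unit cost 13 (adds 39)
shortest-cost path #3: 6→0→2→10→4 push 1 @ unit cost 13 (adds 13)
shortest-cost path #4: 6→8→5→4 push 5 @ unit cost 14 (adds 70)
total cost = 154

Minimum cost for 13 units: 154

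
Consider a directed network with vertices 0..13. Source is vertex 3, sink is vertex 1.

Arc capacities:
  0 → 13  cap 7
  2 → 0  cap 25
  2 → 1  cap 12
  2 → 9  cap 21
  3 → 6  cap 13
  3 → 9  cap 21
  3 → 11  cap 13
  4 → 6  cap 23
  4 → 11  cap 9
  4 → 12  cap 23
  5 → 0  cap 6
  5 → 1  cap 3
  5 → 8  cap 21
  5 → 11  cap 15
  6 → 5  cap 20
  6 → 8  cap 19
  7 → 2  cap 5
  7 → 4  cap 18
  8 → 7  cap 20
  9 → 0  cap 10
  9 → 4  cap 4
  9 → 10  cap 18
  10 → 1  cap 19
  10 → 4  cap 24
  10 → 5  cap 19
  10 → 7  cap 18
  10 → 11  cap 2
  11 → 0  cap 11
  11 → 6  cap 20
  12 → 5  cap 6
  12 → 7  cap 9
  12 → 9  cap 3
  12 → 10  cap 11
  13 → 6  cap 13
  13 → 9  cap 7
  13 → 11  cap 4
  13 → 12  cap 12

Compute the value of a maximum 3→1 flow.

Maximum flow value: 27

augment #1: 3→6→5→1 bottleneck 3, total now 3
augment #2: 3→9→10→1 bottleneck 18, total now 21
augment #3: 3→6→8→7→2→1 bottleneck 5, total now 26
augment #4: 3→9→4→12→10→1 bottleneck 1, total now 27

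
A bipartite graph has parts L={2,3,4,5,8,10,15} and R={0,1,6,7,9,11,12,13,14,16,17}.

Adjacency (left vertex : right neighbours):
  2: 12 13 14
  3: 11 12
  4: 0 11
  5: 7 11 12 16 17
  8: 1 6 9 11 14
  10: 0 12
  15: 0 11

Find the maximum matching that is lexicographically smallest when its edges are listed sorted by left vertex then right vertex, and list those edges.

Lex-smallest maximum matching: {(2,13), (3,11), (4,0), (5,7), (8,1), (10,12)}

|M| = 6 (so the lex-smallest maximum matching has 6 edges)
process left vertices in ascending order; for each, take the smallest-labelled available neighbour that still permits 6 edges overall, or leave it unmatched if none does
lex-smallest matching: {2-13, 3-11, 4-0, 5-7, 8-1, 10-12}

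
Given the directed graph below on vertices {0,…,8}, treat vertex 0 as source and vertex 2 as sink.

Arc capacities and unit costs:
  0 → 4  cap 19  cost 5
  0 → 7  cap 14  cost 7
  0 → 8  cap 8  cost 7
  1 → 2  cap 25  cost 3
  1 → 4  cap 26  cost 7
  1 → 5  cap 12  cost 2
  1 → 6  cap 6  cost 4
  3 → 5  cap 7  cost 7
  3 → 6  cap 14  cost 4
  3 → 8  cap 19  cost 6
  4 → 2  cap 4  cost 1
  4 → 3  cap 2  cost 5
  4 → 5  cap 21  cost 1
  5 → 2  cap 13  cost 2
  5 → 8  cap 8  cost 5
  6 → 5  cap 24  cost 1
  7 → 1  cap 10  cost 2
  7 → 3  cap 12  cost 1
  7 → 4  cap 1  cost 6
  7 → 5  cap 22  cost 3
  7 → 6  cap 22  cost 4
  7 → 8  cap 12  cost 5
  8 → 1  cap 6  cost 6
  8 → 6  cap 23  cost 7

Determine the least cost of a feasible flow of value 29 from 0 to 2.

shortest-cost path #1: 0→4→2 push 4 @ unit cost 6 (adds 24)
shortest-cost path #2: 0→4→5→2 push 13 @ unit cost 8 (adds 104)
shortest-cost path #3: 0→7→1→2 push 10 @ unit cost 12 (adds 120)
shortest-cost path #4: 0→8→1→2 push 2 @ unit cost 16 (adds 32)
total cost = 280

Minimum cost for 29 units: 280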